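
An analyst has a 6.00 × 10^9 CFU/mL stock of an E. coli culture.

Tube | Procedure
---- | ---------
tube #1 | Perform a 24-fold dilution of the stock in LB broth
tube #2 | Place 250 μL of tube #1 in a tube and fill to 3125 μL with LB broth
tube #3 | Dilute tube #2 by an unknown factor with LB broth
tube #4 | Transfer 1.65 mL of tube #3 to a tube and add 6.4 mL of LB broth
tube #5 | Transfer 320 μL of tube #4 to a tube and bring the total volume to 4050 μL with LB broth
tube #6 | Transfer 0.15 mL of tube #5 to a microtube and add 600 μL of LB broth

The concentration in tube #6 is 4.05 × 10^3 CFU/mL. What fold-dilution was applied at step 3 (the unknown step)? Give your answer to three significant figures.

Step 1: 24-fold → factor 24
Step 2: 250 μL brought to 3125 μL → factor 3125/250 = 12.5
Step 3: unknown factor x
Step 4: 1.65 mL + 6.4 mL = 8.05 mL total → factor 8.05/1.65 = 4.8788
Step 5: 320 μL brought to 4050 μL → factor 4050/320 = 12.656
Step 6: 0.15 mL + 600 μL = 0.75 mL total → factor 0.75/0.15 = 5
Product of known-step factors = 92621
Overall factor = 6.00 × 10^9 CFU/mL / (4.05 × 10^3 CFU/mL) = 1.4815 × 10^6
x = 1.4815 × 10^6 / 92621 = 16.0

16.0-fold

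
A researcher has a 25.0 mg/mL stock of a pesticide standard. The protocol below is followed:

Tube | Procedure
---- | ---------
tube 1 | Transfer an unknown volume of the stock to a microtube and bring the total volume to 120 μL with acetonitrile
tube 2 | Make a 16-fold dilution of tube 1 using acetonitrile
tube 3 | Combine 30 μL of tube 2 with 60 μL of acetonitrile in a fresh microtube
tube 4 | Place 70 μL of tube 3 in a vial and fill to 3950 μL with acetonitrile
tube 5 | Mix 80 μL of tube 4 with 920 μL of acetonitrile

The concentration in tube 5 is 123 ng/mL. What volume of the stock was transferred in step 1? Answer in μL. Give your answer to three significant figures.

20.0 μL

Step 1: v brought to 120 μL → factor = 120 μL/v
Step 2: 16-fold → factor 16
Step 3: 30 μL + 60 μL = 90 μL total → factor 90/30 = 3
Step 4: 70 μL brought to 3950 μL → factor 3950/70 = 56.429
Step 5: 80 μL + 920 μL = 1000 μL total → factor 1000/80 = 12.5
Product of known-step factors = 33857
Overall factor = 25.0 mg/mL / (123 ng/mL) = 2.0325 × 10^5
Step-1 factor = 2.0325 × 10^5 / 33857 = 6.0032
v = 120 μL / 6.0032 = 20.0 μL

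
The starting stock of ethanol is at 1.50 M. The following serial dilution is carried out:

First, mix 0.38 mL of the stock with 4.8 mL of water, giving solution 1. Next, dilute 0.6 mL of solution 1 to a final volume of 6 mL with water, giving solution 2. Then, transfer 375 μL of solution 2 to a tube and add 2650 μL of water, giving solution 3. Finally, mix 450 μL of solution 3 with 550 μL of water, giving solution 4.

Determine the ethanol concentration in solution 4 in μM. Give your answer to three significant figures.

Step 1: 0.38 mL + 4.8 mL = 5.18 mL total → factor 5.18/0.38 = 13.632
Step 2: 0.6 mL brought to 6 mL → factor 6/0.6 = 10
Step 3: 375 μL + 2650 μL = 3025 μL total → factor 3025/375 = 8.0667
Step 4: 450 μL + 550 μL = 1000 μL total → factor 1000/450 = 2.2222
Overall dilution factor = 13.632 × 10 × 8.0667 × 2.2222 = 2443.6
Final = 1.50 M / 2443.6 = 0.0006139 M = 614 μM

614 μM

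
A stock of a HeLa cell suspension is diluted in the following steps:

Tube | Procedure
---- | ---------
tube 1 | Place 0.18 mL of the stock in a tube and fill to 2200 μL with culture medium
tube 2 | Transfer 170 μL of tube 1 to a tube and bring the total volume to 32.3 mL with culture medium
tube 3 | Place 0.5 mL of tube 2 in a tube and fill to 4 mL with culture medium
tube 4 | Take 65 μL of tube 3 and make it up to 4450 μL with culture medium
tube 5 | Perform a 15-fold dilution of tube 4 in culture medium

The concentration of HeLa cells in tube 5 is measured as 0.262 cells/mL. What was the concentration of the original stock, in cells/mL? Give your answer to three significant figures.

Step 1: 0.18 mL brought to 2200 μL → factor 2.2/0.18 = 12.222
Step 2: 170 μL brought to 32.3 mL → factor 32300/170 = 190
Step 3: 0.5 mL brought to 4 mL → factor 4/0.5 = 8
Step 4: 65 μL brought to 4450 μL → factor 4450/65 = 68.462
Step 5: 15-fold → factor 15
Overall dilution factor = 12.222 × 190 × 8 × 68.462 × 15 = 1.9078 × 10^7
Stock = 0.262 cells/mL × 1.9078 × 10^7 = 5.00 × 10^6 cells/mL

5.00 × 10^6 cells/mL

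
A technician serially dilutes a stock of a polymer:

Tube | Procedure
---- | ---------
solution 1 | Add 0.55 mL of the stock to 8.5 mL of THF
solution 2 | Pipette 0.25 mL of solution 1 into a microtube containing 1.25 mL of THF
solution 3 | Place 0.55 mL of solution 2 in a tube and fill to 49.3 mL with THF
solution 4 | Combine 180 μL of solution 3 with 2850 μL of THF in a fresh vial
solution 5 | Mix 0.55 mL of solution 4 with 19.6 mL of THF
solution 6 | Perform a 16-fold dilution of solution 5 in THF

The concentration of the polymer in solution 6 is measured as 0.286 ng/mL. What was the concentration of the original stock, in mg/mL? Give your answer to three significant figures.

25.0 mg/mL

Step 1: 0.55 mL + 8.5 mL = 9.05 mL total → factor 9.05/0.55 = 16.455
Step 2: 0.25 mL + 1.25 mL = 1.5 mL total → factor 1.5/0.25 = 6
Step 3: 0.55 mL brought to 49.3 mL → factor 49.3/0.55 = 89.636
Step 4: 180 μL + 2850 μL = 3030 μL total → factor 3030/180 = 16.833
Step 5: 0.55 mL + 19.6 mL = 20.15 mL total → factor 20.15/0.55 = 36.636
Step 6: 16-fold → factor 16
Overall dilution factor = 16.455 × 6 × 89.636 × 16.833 × 36.636 × 16 = 8.7322 × 10^7
Stock = 0.286 ng/mL × 8.7322 × 10^7 = 2.497 × 10^7 ng/mL = 25.0 mg/mL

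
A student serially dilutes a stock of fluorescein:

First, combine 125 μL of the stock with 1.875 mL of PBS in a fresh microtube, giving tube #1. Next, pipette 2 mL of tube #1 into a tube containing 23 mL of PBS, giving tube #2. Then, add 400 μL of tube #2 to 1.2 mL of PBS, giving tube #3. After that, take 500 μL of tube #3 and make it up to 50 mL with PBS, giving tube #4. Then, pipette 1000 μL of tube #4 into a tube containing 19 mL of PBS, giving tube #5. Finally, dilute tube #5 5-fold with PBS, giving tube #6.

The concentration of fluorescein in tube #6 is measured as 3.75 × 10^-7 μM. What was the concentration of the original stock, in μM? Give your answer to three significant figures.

Step 1: 125 μL + 1.875 mL = 2000 μL total → factor 2000/125 = 16
Step 2: 2 mL + 23 mL = 25 mL total → factor 25/2 = 12.5
Step 3: 400 μL + 1.2 mL = 1600 μL total → factor 1600/400 = 4
Step 4: 500 μL brought to 50 mL → factor 50000/500 = 100
Step 5: 1000 μL + 19 mL = 20000 μL total → factor 20000/1000 = 20
Step 6: 5-fold → factor 5
Overall dilution factor = 16 × 12.5 × 4 × 100 × 20 × 5 = 8 × 10^6
Stock = 3.75 × 10^-7 μM × 8 × 10^6 = 3.00 μM

3.00 μM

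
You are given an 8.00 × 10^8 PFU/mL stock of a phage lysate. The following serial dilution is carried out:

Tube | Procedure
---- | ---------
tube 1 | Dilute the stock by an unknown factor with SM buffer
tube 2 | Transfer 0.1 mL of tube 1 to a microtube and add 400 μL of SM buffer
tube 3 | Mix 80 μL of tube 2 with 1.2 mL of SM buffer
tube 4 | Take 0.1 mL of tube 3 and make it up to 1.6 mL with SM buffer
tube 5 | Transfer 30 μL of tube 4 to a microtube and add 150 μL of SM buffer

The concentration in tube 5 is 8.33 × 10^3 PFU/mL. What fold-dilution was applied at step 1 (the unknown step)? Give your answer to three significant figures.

12.5-fold

Step 1: unknown factor x
Step 2: 0.1 mL + 400 μL = 0.5 mL total → factor 0.5/0.1 = 5
Step 3: 80 μL + 1.2 mL = 1280 μL total → factor 1280/80 = 16
Step 4: 0.1 mL brought to 1.6 mL → factor 1.6/0.1 = 16
Step 5: 30 μL + 150 μL = 180 μL total → factor 180/30 = 6
Product of known-step factors = 7680
Overall factor = 8.00 × 10^8 PFU/mL / (8.33 × 10^3 PFU/mL) = 96038
x = 96038 / 7680 = 12.5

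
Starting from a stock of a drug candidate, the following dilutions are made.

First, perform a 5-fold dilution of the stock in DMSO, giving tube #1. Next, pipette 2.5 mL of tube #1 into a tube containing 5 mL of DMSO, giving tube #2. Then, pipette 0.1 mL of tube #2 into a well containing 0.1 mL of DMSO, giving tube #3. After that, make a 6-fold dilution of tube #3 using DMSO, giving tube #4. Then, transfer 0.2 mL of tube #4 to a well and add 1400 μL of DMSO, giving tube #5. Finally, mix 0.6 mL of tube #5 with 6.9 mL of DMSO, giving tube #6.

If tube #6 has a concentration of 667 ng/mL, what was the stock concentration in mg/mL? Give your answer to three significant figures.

Step 1: 5-fold → factor 5
Step 2: 2.5 mL + 5 mL = 7.5 mL total → factor 7.5/2.5 = 3
Step 3: 0.1 mL + 0.1 mL = 0.2 mL total → factor 0.2/0.1 = 2
Step 4: 6-fold → factor 6
Step 5: 0.2 mL + 1400 μL = 1.6 mL total → factor 1.6/0.2 = 8
Step 6: 0.6 mL + 6.9 mL = 7.5 mL total → factor 7.5/0.6 = 12.5
Overall dilution factor = 5 × 3 × 2 × 6 × 8 × 12.5 = 18000
Stock = 667 ng/mL × 18000 = 1.201 × 10^7 ng/mL = 12.0 mg/mL

12.0 mg/mL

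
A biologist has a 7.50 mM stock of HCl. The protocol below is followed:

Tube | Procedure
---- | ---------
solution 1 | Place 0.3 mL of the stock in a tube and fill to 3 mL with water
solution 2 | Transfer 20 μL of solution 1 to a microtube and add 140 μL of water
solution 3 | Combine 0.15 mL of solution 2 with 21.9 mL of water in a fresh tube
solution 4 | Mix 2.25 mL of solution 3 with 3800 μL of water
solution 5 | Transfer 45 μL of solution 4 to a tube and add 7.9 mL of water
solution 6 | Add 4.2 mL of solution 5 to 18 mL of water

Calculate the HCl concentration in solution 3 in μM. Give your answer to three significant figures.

0.638 μM

Step 1: 0.3 mL brought to 3 mL → factor 3/0.3 = 10
Step 2: 20 μL + 140 μL = 160 μL total → factor 160/20 = 8
Step 3: 0.15 mL + 21.9 mL = 22.05 mL total → factor 22.05/0.15 = 147
Dilution factor through solution 3 = 10 × 8 × 147 = 11760
[solution 3] = 7.50 mM / 11760 = 0.0006378 mM = 0.638 μM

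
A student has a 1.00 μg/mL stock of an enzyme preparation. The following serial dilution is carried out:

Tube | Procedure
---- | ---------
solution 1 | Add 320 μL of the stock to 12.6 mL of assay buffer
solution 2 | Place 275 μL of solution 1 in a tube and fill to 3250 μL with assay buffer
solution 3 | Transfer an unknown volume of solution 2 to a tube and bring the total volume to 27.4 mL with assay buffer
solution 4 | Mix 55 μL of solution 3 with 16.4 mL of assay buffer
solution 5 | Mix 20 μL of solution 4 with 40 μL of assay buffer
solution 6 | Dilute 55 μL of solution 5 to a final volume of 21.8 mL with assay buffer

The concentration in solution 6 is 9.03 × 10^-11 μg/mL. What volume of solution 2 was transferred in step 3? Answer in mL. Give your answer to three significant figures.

Step 1: 320 μL + 12.6 mL = 12920 μL total → factor 12920/320 = 40.375
Step 2: 275 μL brought to 3250 μL → factor 3250/275 = 11.818
Step 3: v brought to 27.4 mL → factor = 27.4 mL/v
Step 4: 55 μL + 16.4 mL = 16455 μL total → factor 16455/55 = 299.18
Step 5: 20 μL + 40 μL = 60 μL total → factor 60/20 = 3
Step 6: 55 μL brought to 21.8 mL → factor 21800/55 = 396.36
Product of known-step factors = 1.6975 × 10^8
Overall factor = 1.00 μg/mL / (9.03 × 10^-11 μg/mL) = 1.1074 × 10^10
Step-3 factor = 1.1074 × 10^10 / 1.6975 × 10^8 = 65.238
v = 27.4 mL / 65.238 = 0.420 mL

0.420 mL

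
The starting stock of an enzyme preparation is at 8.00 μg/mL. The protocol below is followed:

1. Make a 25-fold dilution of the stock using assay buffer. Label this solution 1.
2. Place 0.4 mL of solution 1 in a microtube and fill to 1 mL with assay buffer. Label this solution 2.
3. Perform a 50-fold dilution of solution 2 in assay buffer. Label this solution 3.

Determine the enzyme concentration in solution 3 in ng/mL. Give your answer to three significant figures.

2.56 ng/mL

Step 1: 25-fold → factor 25
Step 2: 0.4 mL brought to 1 mL → factor 1/0.4 = 2.5
Step 3: 50-fold → factor 50
Overall dilution factor = 25 × 2.5 × 50 = 3125
Final = 8.00 μg/mL / 3125 = 0.002560 μg/mL = 2.56 ng/mL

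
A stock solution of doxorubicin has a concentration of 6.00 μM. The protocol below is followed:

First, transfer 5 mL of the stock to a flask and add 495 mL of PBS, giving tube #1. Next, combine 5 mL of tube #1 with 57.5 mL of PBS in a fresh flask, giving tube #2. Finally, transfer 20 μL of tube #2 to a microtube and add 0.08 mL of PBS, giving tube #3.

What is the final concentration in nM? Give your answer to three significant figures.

0.960 nM

Step 1: 5 mL + 495 mL = 500 mL total → factor 500/5 = 100
Step 2: 5 mL + 57.5 mL = 62.5 mL total → factor 62.5/5 = 12.5
Step 3: 20 μL + 0.08 mL = 100 μL total → factor 100/20 = 5
Overall dilution factor = 100 × 12.5 × 5 = 6250
Final = 6.00 μM / 6250 = 0.0009600 μM = 0.960 nM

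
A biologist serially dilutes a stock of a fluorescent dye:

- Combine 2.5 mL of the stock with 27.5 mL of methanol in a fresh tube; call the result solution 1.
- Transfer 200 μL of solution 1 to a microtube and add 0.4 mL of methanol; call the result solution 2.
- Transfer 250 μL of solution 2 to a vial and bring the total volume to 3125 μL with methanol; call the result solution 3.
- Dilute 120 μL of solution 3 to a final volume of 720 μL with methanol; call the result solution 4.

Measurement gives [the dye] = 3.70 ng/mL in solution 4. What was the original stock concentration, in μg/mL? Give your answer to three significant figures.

Step 1: 2.5 mL + 27.5 mL = 30 mL total → factor 30/2.5 = 12
Step 2: 200 μL + 0.4 mL = 600 μL total → factor 600/200 = 3
Step 3: 250 μL brought to 3125 μL → factor 3125/250 = 12.5
Step 4: 120 μL brought to 720 μL → factor 720/120 = 6
Overall dilution factor = 12 × 3 × 12.5 × 6 = 2700
Stock = 3.70 ng/mL × 2700 = 9990 ng/mL = 9.99 μg/mL

9.99 μg/mL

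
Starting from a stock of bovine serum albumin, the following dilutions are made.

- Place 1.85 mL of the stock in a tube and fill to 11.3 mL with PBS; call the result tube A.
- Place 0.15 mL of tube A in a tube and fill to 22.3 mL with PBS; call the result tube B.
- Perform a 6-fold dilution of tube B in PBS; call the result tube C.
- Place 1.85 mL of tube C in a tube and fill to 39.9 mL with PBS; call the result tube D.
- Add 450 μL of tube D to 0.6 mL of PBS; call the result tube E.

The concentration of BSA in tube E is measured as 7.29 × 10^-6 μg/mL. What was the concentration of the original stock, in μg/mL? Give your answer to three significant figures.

2.00 μg/mL

Step 1: 1.85 mL brought to 11.3 mL → factor 11.3/1.85 = 6.1081
Step 2: 0.15 mL brought to 22.3 mL → factor 22.3/0.15 = 148.67
Step 3: 6-fold → factor 6
Step 4: 1.85 mL brought to 39.9 mL → factor 39.9/1.85 = 21.568
Step 5: 450 μL + 0.6 mL = 1050 μL total → factor 1050/450 = 2.3333
Overall dilution factor = 6.1081 × 148.67 × 6 × 21.568 × 2.3333 = 2.7419 × 10^5
Stock = 7.29 × 10^-6 μg/mL × 2.7419 × 10^5 = 2.00 μg/mL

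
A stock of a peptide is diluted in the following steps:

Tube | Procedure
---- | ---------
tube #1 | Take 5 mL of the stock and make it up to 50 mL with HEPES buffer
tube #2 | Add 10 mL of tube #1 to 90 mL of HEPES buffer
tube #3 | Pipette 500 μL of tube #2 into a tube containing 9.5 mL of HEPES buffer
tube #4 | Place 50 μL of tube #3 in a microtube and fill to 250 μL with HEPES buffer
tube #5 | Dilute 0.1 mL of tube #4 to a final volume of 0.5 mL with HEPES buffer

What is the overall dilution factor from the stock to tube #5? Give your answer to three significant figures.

Step 1: 5 mL brought to 50 mL → factor 50/5 = 10
Step 2: 10 mL + 90 mL = 100 mL total → factor 100/10 = 10
Step 3: 500 μL + 9.5 mL = 10000 μL total → factor 10000/500 = 20
Step 4: 50 μL brought to 250 μL → factor 250/50 = 5
Step 5: 0.1 mL brought to 0.5 mL → factor 0.5/0.1 = 5
Overall dilution factor = 10 × 10 × 20 × 5 × 5 = 50000

5.00 × 10^4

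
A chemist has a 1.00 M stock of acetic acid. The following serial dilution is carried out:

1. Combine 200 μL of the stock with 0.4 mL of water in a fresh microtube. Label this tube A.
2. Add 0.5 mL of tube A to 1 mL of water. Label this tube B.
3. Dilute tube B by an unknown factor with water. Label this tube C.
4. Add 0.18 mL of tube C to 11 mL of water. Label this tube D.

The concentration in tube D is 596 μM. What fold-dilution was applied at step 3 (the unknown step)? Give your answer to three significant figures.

Step 1: 200 μL + 0.4 mL = 600 μL total → factor 600/200 = 3
Step 2: 0.5 mL + 1 mL = 1.5 mL total → factor 1.5/0.5 = 3
Step 3: unknown factor x
Step 4: 0.18 mL + 11 mL = 11.18 mL total → factor 11.18/0.18 = 62.111
Product of known-step factors = 559
Overall factor = 1.00 M / (596 μM) = 1677.9
x = 1677.9 / 559 = 3.00

3.00-fold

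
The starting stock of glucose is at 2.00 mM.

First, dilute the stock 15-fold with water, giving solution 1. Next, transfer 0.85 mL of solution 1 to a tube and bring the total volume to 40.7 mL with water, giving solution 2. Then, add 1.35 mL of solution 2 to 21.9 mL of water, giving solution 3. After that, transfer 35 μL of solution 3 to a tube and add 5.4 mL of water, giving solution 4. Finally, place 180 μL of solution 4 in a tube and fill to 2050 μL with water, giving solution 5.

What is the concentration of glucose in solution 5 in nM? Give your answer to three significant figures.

0.0914 nM

Step 1: 15-fold → factor 15
Step 2: 0.85 mL brought to 40.7 mL → factor 40.7/0.85 = 47.882
Step 3: 1.35 mL + 21.9 mL = 23.25 mL total → factor 23.25/1.35 = 17.222
Step 4: 35 μL + 5.4 mL = 5435 μL total → factor 5435/35 = 155.29
Step 5: 180 μL brought to 2050 μL → factor 2050/180 = 11.389
Overall dilution factor = 15 × 47.882 × 17.222 × 155.29 × 11.389 = 2.1876 × 10^7
Final = 2.00 mM / 2.1876 × 10^7 = 9.142 × 10^-8 mM = 0.0914 nM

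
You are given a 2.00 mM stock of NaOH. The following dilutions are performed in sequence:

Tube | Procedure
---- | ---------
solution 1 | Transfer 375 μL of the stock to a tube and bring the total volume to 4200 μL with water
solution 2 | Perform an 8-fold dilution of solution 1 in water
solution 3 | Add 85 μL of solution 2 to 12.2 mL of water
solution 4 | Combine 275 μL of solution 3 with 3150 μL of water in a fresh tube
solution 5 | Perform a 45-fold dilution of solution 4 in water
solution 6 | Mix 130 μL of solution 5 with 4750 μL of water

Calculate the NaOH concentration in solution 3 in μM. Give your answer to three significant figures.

0.154 μM

Step 1: 375 μL brought to 4200 μL → factor 4200/375 = 11.2
Step 2: 8-fold → factor 8
Step 3: 85 μL + 12.2 mL = 12285 μL total → factor 12285/85 = 144.53
Dilution factor through solution 3 = 11.2 × 8 × 144.53 = 12950
[solution 3] = 2.00 mM / 12950 = 0.0001544 mM = 0.154 μM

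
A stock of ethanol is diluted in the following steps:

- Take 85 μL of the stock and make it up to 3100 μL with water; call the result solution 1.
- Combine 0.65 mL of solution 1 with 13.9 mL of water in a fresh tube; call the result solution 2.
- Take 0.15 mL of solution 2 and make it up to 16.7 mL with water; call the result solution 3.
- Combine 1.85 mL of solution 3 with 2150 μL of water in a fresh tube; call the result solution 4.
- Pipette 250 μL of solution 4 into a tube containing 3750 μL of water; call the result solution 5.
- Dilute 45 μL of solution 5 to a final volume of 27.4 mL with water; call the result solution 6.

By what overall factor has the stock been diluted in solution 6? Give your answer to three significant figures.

Step 1: 85 μL brought to 3100 μL → factor 3100/85 = 36.471
Step 2: 0.65 mL + 13.9 mL = 14.55 mL total → factor 14.55/0.65 = 22.385
Step 3: 0.15 mL brought to 16.7 mL → factor 16.7/0.15 = 111.33
Step 4: 1.85 mL + 2150 μL = 4 mL total → factor 4/1.85 = 2.1622
Step 5: 250 μL + 3750 μL = 4000 μL total → factor 4000/250 = 16
Step 6: 45 μL brought to 27.4 mL → factor 27400/45 = 608.89
Overall dilution factor = 36.471 × 22.385 × 111.33 × 2.1622 × 16 × 608.89 = 1.9145 × 10^9

1.91 × 10^9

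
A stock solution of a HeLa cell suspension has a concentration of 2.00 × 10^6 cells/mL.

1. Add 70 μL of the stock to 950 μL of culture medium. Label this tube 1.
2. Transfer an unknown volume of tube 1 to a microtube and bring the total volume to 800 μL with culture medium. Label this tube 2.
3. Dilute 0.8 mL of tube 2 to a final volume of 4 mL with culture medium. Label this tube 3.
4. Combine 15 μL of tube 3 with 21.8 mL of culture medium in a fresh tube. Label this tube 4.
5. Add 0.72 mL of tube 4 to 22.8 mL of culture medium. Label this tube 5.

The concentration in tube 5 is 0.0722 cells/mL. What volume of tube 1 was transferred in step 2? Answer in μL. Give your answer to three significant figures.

Step 1: 70 μL + 950 μL = 1020 μL total → factor 1020/70 = 14.571
Step 2: v brought to 800 μL → factor = 800 μL/v
Step 3: 0.8 mL brought to 4 mL → factor 4/0.8 = 5
Step 4: 15 μL + 21.8 mL = 21815 μL total → factor 21815/15 = 1454.3
Step 5: 0.72 mL + 22.8 mL = 23.52 mL total → factor 23.52/0.72 = 32.667
Product of known-step factors = 3.4613 × 10^6
Overall factor = 2.00 × 10^6 cells/mL / (0.0722 cells/mL) = 2.7701 × 10^7
Step-2 factor = 2.7701 × 10^7 / 3.4613 × 10^6 = 8.003
v = 800 μL / 8.003 = 100 μL

100 μL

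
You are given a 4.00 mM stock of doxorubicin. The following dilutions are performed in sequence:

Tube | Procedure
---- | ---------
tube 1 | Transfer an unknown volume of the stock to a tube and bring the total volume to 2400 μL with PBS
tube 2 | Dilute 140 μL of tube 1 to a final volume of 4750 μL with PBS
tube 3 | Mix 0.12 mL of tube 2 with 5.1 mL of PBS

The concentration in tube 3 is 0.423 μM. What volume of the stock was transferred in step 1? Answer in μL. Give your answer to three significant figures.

375 μL

Step 1: v brought to 2400 μL → factor = 2400 μL/v
Step 2: 140 μL brought to 4750 μL → factor 4750/140 = 33.929
Step 3: 0.12 mL + 5.1 mL = 5.22 mL total → factor 5.22/0.12 = 43.5
Product of known-step factors = 1475.9
Overall factor = 4.00 mM / (0.423 μM) = 9456.3
Step-1 factor = 9456.3 / 1475.9 = 6.4071
v = 2400 μL / 6.4071 = 375 μL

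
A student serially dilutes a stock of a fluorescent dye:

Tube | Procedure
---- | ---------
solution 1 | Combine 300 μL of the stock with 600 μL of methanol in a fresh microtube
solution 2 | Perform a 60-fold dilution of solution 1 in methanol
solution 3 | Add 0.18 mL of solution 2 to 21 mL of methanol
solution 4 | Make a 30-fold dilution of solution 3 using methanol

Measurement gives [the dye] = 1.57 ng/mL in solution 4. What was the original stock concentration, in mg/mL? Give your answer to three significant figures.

0.998 mg/mL

Step 1: 300 μL + 600 μL = 900 μL total → factor 900/300 = 3
Step 2: 60-fold → factor 60
Step 3: 0.18 mL + 21 mL = 21.18 mL total → factor 21.18/0.18 = 117.67
Step 4: 30-fold → factor 30
Overall dilution factor = 3 × 60 × 117.67 × 30 = 6.354 × 10^5
Stock = 1.57 ng/mL × 6.354 × 10^5 = 9.976 × 10^5 ng/mL = 0.998 mg/mL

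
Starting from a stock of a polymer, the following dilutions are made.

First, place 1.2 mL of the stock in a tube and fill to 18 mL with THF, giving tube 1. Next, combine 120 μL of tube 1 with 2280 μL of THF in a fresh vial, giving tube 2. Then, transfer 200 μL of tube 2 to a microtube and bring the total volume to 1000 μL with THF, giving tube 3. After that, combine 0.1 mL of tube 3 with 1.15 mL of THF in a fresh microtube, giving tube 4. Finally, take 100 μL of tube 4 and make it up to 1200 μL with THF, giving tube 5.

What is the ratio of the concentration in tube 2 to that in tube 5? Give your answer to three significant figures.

750

Step 1: 1.2 mL brought to 18 mL → factor 18/1.2 = 15
Step 2: 120 μL + 2280 μL = 2400 μL total → factor 2400/120 = 20
Step 3: 200 μL brought to 1000 μL → factor 1000/200 = 5
Step 4: 0.1 mL + 1.15 mL = 1.25 mL total → factor 1.25/0.1 = 12.5
Step 5: 100 μL brought to 1200 μL → factor 1200/100 = 12
Dilution factor to tube 2 = 300; to tube 5 = 2.25 × 10^5
[tube 2]/[tube 5] = (factor to tube 5)/(factor to tube 2) = 2.25 × 10^5/300 = 750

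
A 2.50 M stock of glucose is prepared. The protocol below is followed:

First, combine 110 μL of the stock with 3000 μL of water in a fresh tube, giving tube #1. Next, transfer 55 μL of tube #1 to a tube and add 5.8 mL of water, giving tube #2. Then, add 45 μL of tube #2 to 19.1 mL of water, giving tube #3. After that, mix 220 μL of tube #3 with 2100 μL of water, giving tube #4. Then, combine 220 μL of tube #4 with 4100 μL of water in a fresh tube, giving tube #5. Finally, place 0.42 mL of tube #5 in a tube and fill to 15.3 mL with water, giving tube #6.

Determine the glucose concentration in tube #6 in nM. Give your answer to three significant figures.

0.259 nM

Step 1: 110 μL + 3000 μL = 3110 μL total → factor 3110/110 = 28.273
Step 2: 55 μL + 5.8 mL = 5855 μL total → factor 5855/55 = 106.45
Step 3: 45 μL + 19.1 mL = 19145 μL total → factor 19145/45 = 425.44
Step 4: 220 μL + 2100 μL = 2320 μL total → factor 2320/220 = 10.545
Step 5: 220 μL + 4100 μL = 4320 μL total → factor 4320/220 = 19.636
Step 6: 0.42 mL brought to 15.3 mL → factor 15.3/0.42 = 36.429
Overall dilution factor = 28.273 × 106.45 × 425.44 × 10.545 × 19.636 × 36.429 = 9.6592 × 10^9
Final = 2.50 M / 9.6592 × 10^9 = 2.588 × 10^-10 M = 0.259 nM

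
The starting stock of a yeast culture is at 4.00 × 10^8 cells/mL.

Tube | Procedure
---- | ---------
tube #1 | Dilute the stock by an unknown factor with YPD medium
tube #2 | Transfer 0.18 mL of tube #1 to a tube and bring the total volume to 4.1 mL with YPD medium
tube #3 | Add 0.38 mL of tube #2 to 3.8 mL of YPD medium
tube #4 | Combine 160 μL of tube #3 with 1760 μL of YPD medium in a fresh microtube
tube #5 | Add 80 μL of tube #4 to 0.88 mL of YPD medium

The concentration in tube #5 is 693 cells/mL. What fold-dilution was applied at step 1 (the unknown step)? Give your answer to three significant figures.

16.0-fold

Step 1: unknown factor x
Step 2: 0.18 mL brought to 4.1 mL → factor 4.1/0.18 = 22.778
Step 3: 0.38 mL + 3.8 mL = 4.18 mL total → factor 4.18/0.38 = 11
Step 4: 160 μL + 1760 μL = 1920 μL total → factor 1920/160 = 12
Step 5: 80 μL + 0.88 mL = 960 μL total → factor 960/80 = 12
Product of known-step factors = 36080
Overall factor = 4.00 × 10^8 cells/mL / (693 cells/mL) = 5.772 × 10^5
x = 5.772 × 10^5 / 36080 = 16.0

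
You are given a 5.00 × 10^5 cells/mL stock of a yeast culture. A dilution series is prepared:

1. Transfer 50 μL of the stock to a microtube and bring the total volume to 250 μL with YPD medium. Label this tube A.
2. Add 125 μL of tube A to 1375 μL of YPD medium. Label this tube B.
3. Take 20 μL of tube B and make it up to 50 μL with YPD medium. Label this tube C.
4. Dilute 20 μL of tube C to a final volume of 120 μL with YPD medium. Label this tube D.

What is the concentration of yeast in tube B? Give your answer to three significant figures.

8.33 × 10^3 cells/mL

Step 1: 50 μL brought to 250 μL → factor 250/50 = 5
Step 2: 125 μL + 1375 μL = 1500 μL total → factor 1500/125 = 12
Dilution factor through tube B = 5 × 12 = 60
[tube B] = 5.00 × 10^5 cells/mL / 60 = 8.33 × 10^3 cells/mL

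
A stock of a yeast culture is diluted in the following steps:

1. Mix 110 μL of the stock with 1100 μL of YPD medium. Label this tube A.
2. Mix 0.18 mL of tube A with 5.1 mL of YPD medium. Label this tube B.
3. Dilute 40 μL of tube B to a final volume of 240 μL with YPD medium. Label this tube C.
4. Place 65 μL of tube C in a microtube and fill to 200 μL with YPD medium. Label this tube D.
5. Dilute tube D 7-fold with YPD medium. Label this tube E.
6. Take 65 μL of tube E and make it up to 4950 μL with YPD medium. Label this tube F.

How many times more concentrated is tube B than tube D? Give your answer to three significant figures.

18.5

Step 1: 110 μL + 1100 μL = 1210 μL total → factor 1210/110 = 11
Step 2: 0.18 mL + 5.1 mL = 5.28 mL total → factor 5.28/0.18 = 29.333
Step 3: 40 μL brought to 240 μL → factor 240/40 = 6
Step 4: 65 μL brought to 200 μL → factor 200/65 = 3.0769
Dilution factor to tube B = 322.67; to tube D = 5956.9
[tube B]/[tube D] = (factor to tube D)/(factor to tube B) = 5956.9/322.67 = 18.5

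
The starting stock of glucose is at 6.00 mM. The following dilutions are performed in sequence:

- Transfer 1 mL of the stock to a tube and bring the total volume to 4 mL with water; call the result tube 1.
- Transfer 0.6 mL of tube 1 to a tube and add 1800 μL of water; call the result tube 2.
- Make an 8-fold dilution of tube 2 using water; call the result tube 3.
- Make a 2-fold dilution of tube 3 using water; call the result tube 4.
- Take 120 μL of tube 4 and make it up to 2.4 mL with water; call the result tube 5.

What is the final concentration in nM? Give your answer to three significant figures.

1.17 × 10^3 nM

Step 1: 1 mL brought to 4 mL → factor 4/1 = 4
Step 2: 0.6 mL + 1800 μL = 2.4 mL total → factor 2.4/0.6 = 4
Step 3: 8-fold → factor 8
Step 4: 2-fold → factor 2
Step 5: 120 μL brought to 2.4 mL → factor 2400/120 = 20
Overall dilution factor = 4 × 4 × 8 × 2 × 20 = 5120
Final = 6.00 mM / 5120 = 0.001172 mM = 1.17 × 10^3 nM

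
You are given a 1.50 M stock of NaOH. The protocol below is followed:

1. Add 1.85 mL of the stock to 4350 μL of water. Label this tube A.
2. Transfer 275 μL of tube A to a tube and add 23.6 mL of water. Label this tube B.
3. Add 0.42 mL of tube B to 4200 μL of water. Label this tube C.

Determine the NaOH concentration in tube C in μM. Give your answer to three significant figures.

Step 1: 1.85 mL + 4350 μL = 6.2 mL total → factor 6.2/1.85 = 3.3514
Step 2: 275 μL + 23.6 mL = 23875 μL total → factor 23875/275 = 86.818
Step 3: 0.42 mL + 4200 μL = 4.62 mL total → factor 4.62/0.42 = 11
Overall dilution factor = 3.3514 × 86.818 × 11 = 3200.5
Final = 1.50 M / 3200.5 = 0.0004687 M = 469 μM

469 μM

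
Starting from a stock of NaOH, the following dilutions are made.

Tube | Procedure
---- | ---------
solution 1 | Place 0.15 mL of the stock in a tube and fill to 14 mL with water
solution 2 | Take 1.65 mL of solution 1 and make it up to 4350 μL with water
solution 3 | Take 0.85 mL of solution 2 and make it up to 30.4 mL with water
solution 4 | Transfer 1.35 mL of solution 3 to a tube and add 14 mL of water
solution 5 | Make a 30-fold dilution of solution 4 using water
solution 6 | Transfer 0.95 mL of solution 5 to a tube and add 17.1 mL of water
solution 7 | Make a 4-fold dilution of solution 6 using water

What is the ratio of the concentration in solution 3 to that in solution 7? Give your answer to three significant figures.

Step 1: 0.15 mL brought to 14 mL → factor 14/0.15 = 93.333
Step 2: 1.65 mL brought to 4350 μL → factor 4.35/1.65 = 2.6364
Step 3: 0.85 mL brought to 30.4 mL → factor 30.4/0.85 = 35.765
Step 4: 1.35 mL + 14 mL = 15.35 mL total → factor 15.35/1.35 = 11.37
Step 5: 30-fold → factor 30
Step 6: 0.95 mL + 17.1 mL = 18.05 mL total → factor 18.05/0.95 = 19
Step 7: 4-fold → factor 4
Dilution factor to solution 3 = 8800.3; to solution 7 = 2.2814 × 10^8
[solution 3]/[solution 7] = (factor to solution 7)/(factor to solution 3) = 2.2814 × 10^8/8800.3 = 2.59 × 10^4

2.59 × 10^4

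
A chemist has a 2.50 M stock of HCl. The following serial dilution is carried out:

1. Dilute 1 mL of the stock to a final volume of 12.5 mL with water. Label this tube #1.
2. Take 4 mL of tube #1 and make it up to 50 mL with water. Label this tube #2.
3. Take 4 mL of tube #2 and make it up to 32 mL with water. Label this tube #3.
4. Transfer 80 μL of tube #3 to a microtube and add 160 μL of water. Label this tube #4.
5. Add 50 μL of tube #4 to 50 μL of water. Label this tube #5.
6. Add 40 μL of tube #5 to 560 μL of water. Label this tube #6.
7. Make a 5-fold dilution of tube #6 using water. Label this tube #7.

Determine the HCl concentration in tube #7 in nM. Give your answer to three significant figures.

Step 1: 1 mL brought to 12.5 mL → factor 12.5/1 = 12.5
Step 2: 4 mL brought to 50 mL → factor 50/4 = 12.5
Step 3: 4 mL brought to 32 mL → factor 32/4 = 8
Step 4: 80 μL + 160 μL = 240 μL total → factor 240/80 = 3
Step 5: 50 μL + 50 μL = 100 μL total → factor 100/50 = 2
Step 6: 40 μL + 560 μL = 600 μL total → factor 600/40 = 15
Step 7: 5-fold → factor 5
Overall dilution factor = 12.5 × 12.5 × 8 × 3 × 2 × 15 × 5 = 5.625 × 10^5
Final = 2.50 M / 5.625 × 10^5 = 4.444 × 10^-6 M = 4.44 × 10^3 nM

4.44 × 10^3 nM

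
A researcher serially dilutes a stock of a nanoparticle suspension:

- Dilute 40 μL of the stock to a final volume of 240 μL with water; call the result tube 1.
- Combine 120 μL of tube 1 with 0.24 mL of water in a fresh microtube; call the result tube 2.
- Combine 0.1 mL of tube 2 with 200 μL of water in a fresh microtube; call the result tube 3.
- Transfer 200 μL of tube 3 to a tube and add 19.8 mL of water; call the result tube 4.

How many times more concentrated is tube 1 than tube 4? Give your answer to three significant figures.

Step 1: 40 μL brought to 240 μL → factor 240/40 = 6
Step 2: 120 μL + 0.24 mL = 360 μL total → factor 360/120 = 3
Step 3: 0.1 mL + 200 μL = 0.3 mL total → factor 0.3/0.1 = 3
Step 4: 200 μL + 19.8 mL = 20000 μL total → factor 20000/200 = 100
Dilution factor to tube 1 = 6; to tube 4 = 5400
[tube 1]/[tube 4] = (factor to tube 4)/(factor to tube 1) = 5400/6 = 900

900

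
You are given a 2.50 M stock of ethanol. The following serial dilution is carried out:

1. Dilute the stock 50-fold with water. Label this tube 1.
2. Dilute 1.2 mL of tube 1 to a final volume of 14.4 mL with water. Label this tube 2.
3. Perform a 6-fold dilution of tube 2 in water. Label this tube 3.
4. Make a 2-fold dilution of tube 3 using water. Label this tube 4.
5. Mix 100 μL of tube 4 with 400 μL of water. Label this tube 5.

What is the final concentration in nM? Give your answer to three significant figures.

6.94 × 10^4 nM

Step 1: 50-fold → factor 50
Step 2: 1.2 mL brought to 14.4 mL → factor 14.4/1.2 = 12
Step 3: 6-fold → factor 6
Step 4: 2-fold → factor 2
Step 5: 100 μL + 400 μL = 500 μL total → factor 500/100 = 5
Overall dilution factor = 50 × 12 × 6 × 2 × 5 = 36000
Final = 2.50 M / 36000 = 6.944 × 10^-5 M = 6.94 × 10^4 nM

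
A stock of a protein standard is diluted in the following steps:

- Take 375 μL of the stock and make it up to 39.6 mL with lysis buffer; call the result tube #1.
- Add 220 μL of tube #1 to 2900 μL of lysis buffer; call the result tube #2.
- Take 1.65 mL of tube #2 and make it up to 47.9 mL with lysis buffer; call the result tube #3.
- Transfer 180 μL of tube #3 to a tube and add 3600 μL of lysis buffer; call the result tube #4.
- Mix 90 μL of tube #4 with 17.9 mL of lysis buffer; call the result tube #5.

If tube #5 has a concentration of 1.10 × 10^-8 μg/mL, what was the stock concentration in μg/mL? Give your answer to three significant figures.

Step 1: 375 μL brought to 39.6 mL → factor 39600/375 = 105.6
Step 2: 220 μL + 2900 μL = 3120 μL total → factor 3120/220 = 14.182
Step 3: 1.65 mL brought to 47.9 mL → factor 47.9/1.65 = 29.03
Step 4: 180 μL + 3600 μL = 3780 μL total → factor 3780/180 = 21
Step 5: 90 μL + 17.9 mL = 17990 μL total → factor 17990/90 = 199.89
Overall dilution factor = 105.6 × 14.182 × 29.03 × 21 × 199.89 = 1.825 × 10^8
Stock = 1.10 × 10^-8 μg/mL × 1.825 × 10^8 = 2.01 μg/mL

2.01 μg/mL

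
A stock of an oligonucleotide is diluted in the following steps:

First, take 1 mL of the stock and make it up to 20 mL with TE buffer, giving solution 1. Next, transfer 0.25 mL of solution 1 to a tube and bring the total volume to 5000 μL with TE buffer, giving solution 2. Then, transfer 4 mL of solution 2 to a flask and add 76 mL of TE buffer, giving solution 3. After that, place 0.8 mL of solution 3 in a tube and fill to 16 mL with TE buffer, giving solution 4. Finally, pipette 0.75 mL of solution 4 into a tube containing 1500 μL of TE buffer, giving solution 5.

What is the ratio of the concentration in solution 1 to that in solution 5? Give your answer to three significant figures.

2.40 × 10^4

Step 1: 1 mL brought to 20 mL → factor 20/1 = 20
Step 2: 0.25 mL brought to 5000 μL → factor 5/0.25 = 20
Step 3: 4 mL + 76 mL = 80 mL total → factor 80/4 = 20
Step 4: 0.8 mL brought to 16 mL → factor 16/0.8 = 20
Step 5: 0.75 mL + 1500 μL = 2.25 mL total → factor 2.25/0.75 = 3
Dilution factor to solution 1 = 20; to solution 5 = 4.8 × 10^5
[solution 1]/[solution 5] = (factor to solution 5)/(factor to solution 1) = 4.8 × 10^5/20 = 2.40 × 10^4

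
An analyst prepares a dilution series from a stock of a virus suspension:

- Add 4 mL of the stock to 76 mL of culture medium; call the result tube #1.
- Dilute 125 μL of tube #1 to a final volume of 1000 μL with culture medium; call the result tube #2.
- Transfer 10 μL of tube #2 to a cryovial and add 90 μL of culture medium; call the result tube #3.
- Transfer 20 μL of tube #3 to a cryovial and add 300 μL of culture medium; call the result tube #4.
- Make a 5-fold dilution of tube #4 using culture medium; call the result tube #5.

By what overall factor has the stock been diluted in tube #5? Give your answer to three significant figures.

Step 1: 4 mL + 76 mL = 80 mL total → factor 80/4 = 20
Step 2: 125 μL brought to 1000 μL → factor 1000/125 = 8
Step 3: 10 μL + 90 μL = 100 μL total → factor 100/10 = 10
Step 4: 20 μL + 300 μL = 320 μL total → factor 320/20 = 16
Step 5: 5-fold → factor 5
Overall dilution factor = 20 × 8 × 10 × 16 × 5 = 1.28 × 10^5

1.28 × 10^5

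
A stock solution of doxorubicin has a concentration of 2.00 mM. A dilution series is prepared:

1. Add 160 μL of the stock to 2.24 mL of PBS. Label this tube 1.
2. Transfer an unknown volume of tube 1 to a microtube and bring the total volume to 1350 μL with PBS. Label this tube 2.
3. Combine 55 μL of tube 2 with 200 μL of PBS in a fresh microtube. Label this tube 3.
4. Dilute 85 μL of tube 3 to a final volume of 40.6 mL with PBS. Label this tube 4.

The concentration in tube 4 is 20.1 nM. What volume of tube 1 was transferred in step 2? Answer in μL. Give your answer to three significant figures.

Step 1: 160 μL + 2.24 mL = 2400 μL total → factor 2400/160 = 15
Step 2: v brought to 1350 μL → factor = 1350 μL/v
Step 3: 55 μL + 200 μL = 255 μL total → factor 255/55 = 4.6364
Step 4: 85 μL brought to 40.6 mL → factor 40600/85 = 477.65
Product of known-step factors = 33218
Overall factor = 2.00 mM / (20.1 nM) = 99502
Step-2 factor = 99502 / 33218 = 2.9954
v = 1350 μL / 2.9954 = 451 μL

451 μL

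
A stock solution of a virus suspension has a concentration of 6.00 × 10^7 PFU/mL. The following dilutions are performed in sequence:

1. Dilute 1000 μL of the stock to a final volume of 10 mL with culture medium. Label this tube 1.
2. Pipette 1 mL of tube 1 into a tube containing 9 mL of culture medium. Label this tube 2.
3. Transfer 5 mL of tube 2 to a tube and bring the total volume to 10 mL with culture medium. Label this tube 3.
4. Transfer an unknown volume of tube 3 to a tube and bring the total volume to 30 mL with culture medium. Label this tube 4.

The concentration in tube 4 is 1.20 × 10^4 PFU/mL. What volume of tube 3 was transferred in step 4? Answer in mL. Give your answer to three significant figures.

Step 1: 1000 μL brought to 10 mL → factor 10000/1000 = 10
Step 2: 1 mL + 9 mL = 10 mL total → factor 10/1 = 10
Step 3: 5 mL brought to 10 mL → factor 10/5 = 2
Step 4: v brought to 30 mL → factor = 30 mL/v
Product of known-step factors = 200
Overall factor = 6.00 × 10^7 PFU/mL / (1.20 × 10^4 PFU/mL) = 5000
Step-4 factor = 5000 / 200 = 25
v = 30 mL / 25 = 1.20 mL

1.20 mL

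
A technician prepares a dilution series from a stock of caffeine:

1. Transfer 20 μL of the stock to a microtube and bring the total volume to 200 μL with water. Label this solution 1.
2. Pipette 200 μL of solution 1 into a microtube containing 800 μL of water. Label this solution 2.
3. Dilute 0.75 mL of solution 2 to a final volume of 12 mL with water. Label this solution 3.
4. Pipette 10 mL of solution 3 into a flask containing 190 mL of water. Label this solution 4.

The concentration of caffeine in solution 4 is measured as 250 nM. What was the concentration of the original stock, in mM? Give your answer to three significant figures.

4.00 mM

Step 1: 20 μL brought to 200 μL → factor 200/20 = 10
Step 2: 200 μL + 800 μL = 1000 μL total → factor 1000/200 = 5
Step 3: 0.75 mL brought to 12 mL → factor 12/0.75 = 16
Step 4: 10 mL + 190 mL = 200 mL total → factor 200/10 = 20
Overall dilution factor = 10 × 5 × 16 × 20 = 16000
Stock = 250 nM × 16000 = 4.000 × 10^6 nM = 4.00 mM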